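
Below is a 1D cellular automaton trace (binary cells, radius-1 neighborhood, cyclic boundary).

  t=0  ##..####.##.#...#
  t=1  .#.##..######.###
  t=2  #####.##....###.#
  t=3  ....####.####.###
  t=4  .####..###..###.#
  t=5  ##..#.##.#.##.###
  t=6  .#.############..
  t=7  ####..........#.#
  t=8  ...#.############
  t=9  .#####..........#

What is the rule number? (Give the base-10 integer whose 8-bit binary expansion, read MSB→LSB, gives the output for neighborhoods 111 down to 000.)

111

  nb ###: next=.  (t=0,i=0, bit7=0)
  nb ##.: next=#  (t=0,i=1, bit6=1)
  nb #.#: next=#  (t=0,i=8, bit5=1)
  nb #..: next=.  (t=0,i=2, bit4=0)
  nb .##: next=#  (t=0,i=4, bit3=1)
  nb .#.: next=#  (t=0,i=12, bit2=1)
  nb ..#: next=#  (t=0,i=3, bit1=1)
  nb ...: next=#  (t=0,i=14, bit0=1)
  bits 01101111 = 111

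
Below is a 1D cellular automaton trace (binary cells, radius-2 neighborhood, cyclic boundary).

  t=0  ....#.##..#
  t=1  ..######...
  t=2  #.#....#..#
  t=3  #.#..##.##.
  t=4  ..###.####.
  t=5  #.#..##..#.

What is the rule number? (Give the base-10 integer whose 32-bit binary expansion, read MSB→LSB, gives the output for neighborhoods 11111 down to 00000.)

  ##### -> .   bit 31 = 0  t=1,i=4
  ####. -> .   bit 30 = 0  t=1,i=6
  ###.# -> .   bit 29 = 0  t=4,i=4
  ###.. -> #   bit 28 = 1  t=1,i=7
  ##.## -> #   bit 27 = 1  t=3,i=7
  ##.#. -> .   bit 26 = 0  t=2,i=1
  ##..# -> .   bit 25 = 0  t=0,i=8
  ##... -> .   bit 24 = 0  t=1,i=8
  #.### -> #   bit 23 = 1  t=4,i=6
  #.##. -> #   bit 22 = 1  t=0,i=6
  #.#.# -> .   bit 21 = 0  t=3,i=0
  #.#.. -> #   bit 20 = 1  t=2,i=2
  #..## -> #   bit 19 = 1  t=2,i=9
  #..#. -> .   bit 18 = 0  t=0,i=9
  #...# -> #   bit 17 = 1  t=4,i=0
  #.... -> .   bit 16 = 0  t=0,i=1
  .#### -> .   bit 15 = 0  t=1,i=3
  .###. -> .   bit 14 = 0  t=4,i=3
  .##.# -> #   bit 13 = 1  t=2,i=0
  .##.. -> #   bit 12 = 1  t=0,i=7
  .#.## -> #   bit 11 = 1  t=0,i=5
  .#.#. -> .   bit 10 = 0  t=3,i=1
  .#..# -> #   bit 9 = 1  t=2,i=8
  .#... -> .   bit 8 = 0  t=0,i=0
  ..### -> #   bit 7 = 1  t=1,i=2
  ..##. -> .   bit 6 = 0  t=2,i=10
  ..#.# -> #   bit 5 = 1  t=0,i=4
  ..#.. -> .   bit 4 = 0  t=0,i=10
  ...## -> .   bit 3 = 0  t=1,i=1
  ...#. -> #   bit 2 = 1  t=0,i=3
  ....# -> #   bit 1 = 1  t=0,i=2
  ..... -> #   bit 0 = 1  t=1,i=10
  bits 00011000110110100011101010100111 = 416955047

416955047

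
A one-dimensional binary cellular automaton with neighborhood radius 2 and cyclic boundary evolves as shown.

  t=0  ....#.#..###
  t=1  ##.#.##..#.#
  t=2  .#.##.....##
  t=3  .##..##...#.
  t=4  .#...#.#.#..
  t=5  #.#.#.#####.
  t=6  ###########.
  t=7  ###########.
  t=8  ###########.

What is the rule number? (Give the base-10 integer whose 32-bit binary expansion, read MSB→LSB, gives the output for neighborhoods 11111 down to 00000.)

  [31] ##### => #  t=5,i=8
  [30] ####. => #  t=5,i=9
  [29] ###.# => #  t=1,i=1
  [28] ###.. => #  t=0,i=11
  [27] ##.## => .  t=6,i=11
  [26] ##.#. => .  t=1,i=2
  [25] ##..# => .  t=1,i=7
  [24] ##... => #  t=0,i=0
  [23] #.### => #  t=1,i=11
  [22] #.##. => .  t=1,i=5
  [21] #.#.# => #  t=1,i=3
  [20] #.#.. => #  t=0,i=6
  [19] #..## => .  t=0,i=8
  [18] #..#. => .  t=1,i=8
  [17] #...# => .  t=3,i=8
  [16] #.... => #  t=0,i=1
  [15] .#### => #  t=5,i=7
  [14] .###. => .  t=0,i=10
  [13] .##.# => .  t=2,i=11
  [12] .##.. => .  t=1,i=6
  [11] .#.## => #  t=1,i=4
  [10] .#.#. => #  t=0,i=5
  [9] .#..# => .  t=0,i=7
  [8] .#... => #  t=4,i=2
  [7] ..### => #  t=0,i=9
  [6] ..##. => #  t=2,i=10
  [5] ..#.# => .  t=0,i=4
  [4] ..#.. => .  t=3,i=10
  [3] ...## => .  t=2,i=9
  [2] ...#. => #  t=0,i=3
  [1] ....# => .  t=0,i=2
  [0] ..... => .  t=2,i=7
  bits 11110001101100011000110111000100 = 4054945220

4054945220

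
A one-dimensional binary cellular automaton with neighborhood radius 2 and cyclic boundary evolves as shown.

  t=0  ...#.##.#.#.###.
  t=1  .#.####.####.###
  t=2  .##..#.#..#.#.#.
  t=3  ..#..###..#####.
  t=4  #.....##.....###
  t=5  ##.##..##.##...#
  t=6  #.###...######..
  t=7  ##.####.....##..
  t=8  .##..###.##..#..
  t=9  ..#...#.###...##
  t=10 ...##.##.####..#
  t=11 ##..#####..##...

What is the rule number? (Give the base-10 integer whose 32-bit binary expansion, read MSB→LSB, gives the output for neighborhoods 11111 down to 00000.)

  ##### -> .   bit 31 = 0  t=3,i=12
  ####. -> #   bit 30 = 1  t=1,i=5
  ###.# -> .   bit 29 = 0  t=1,i=6
  ###.. -> #   bit 28 = 1  t=0,i=14
  ##.## -> #   bit 27 = 1  t=1,i=7
  ##.#. -> .   bit 26 = 0  t=0,i=7
  ##..# -> .   bit 25 = 0  t=2,i=3
  ##... -> #   bit 24 = 1  t=0,i=15
  #.### -> .   bit 23 = 0  t=0,i=12
  #.##. -> #   bit 22 = 1  t=0,i=5
  #.#.# -> #   bit 21 = 1  t=0,i=8
  #.#.. -> #   bit 20 = 1  t=2,i=7
  #..## -> .   bit 19 = 0  t=2,i=0
  #..#. -> .   bit 18 = 0  t=2,i=4
  #...# -> #   bit 17 = 1  t=3,i=0
  #.... -> .   bit 16 = 0  t=0,i=0
  .#### -> .   bit 15 = 0  t=1,i=4
  .###. -> #   bit 14 = 1  t=0,i=13
  .##.# -> #   bit 13 = 1  t=0,i=6
  .##.. -> #   bit 12 = 1  t=2,i=2
  .#.## -> #   bit 11 = 1  t=0,i=4
  .#.#. -> #   bit 10 = 1  t=0,i=9
  .#..# -> .   bit 9 = 0  t=2,i=8
  .#... -> #   bit 8 = 1  t=8,i=14
  ..### -> .   bit 7 = 0  t=3,i=5
  ..##. -> .   bit 6 = 0  t=2,i=1
  ..#.# -> #   bit 5 = 1  t=0,i=3
  ..#.. -> .   bit 4 = 0  t=3,i=2
  ...## -> .   bit 3 = 0  t=4,i=5
  ...#. -> .   bit 2 = 0  t=0,i=2
  ....# -> #   bit 1 = 1  t=0,i=1
  ..... -> #   bit 0 = 1  t=4,i=3
  bits 01011001011100100111110100100011 = 1500675363

1500675363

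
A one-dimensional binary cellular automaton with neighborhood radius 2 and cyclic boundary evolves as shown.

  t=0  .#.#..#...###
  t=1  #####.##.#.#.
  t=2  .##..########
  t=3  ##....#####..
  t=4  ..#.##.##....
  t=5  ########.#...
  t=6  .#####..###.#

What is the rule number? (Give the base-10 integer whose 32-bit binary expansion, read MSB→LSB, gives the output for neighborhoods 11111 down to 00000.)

2372988734

  ##### -> #   bit 31 = 1  t=1,i=2
  ####. -> .   bit 30 = 0  t=1,i=3
  ###.# -> .   bit 29 = 0  t=0,i=12
  ###.. -> .   bit 28 = 0  t=3,i=10
  ##.## -> #   bit 27 = 1  t=1,i=5
  ##.#. -> #   bit 26 = 1  t=0,i=0
  ##..# -> .   bit 25 = 0  t=2,i=3
  ##... -> #   bit 24 = 1  t=3,i=2
  #.### -> .   bit 23 = 0  t=1,i=0
  #.##. -> #   bit 22 = 1  t=1,i=6
  #.#.# -> #   bit 21 = 1  t=0,i=1
  #.#.. -> #   bit 20 = 1  t=0,i=3
  #..## -> .   bit 19 = 0  t=2,i=4
  #..#. -> .   bit 18 = 0  t=0,i=5
  #...# -> .   bit 17 = 0  t=0,i=8
  #.... -> .   bit 16 = 0  t=3,i=3
  .#### -> #   bit 15 = 1  t=1,i=1
  .###. -> #   bit 14 = 1  t=0,i=11
  .##.# -> #   bit 13 = 1  t=1,i=7
  .##.. -> .   bit 12 = 0  t=2,i=2
  .#.## -> #   bit 11 = 1  t=1,i=12
  .#.#. -> #   bit 10 = 1  t=0,i=2
  .#..# -> #   bit 9 = 1  t=0,i=4
  .#... -> #   bit 8 = 1  t=0,i=7
  ..### -> .   bit 7 = 0  t=0,i=10
  ..##. -> .   bit 6 = 0  t=3,i=0
  ..#.# -> #   bit 5 = 1  t=4,i=2
  ..#.. -> #   bit 4 = 1  t=0,i=6
  ...## -> #   bit 3 = 1  t=0,i=9
  ...#. -> #   bit 2 = 1  t=4,i=1
  ....# -> #   bit 1 = 1  t=3,i=4
  ..... -> .   bit 0 = 0  t=4,i=11
  bits 10001101011100001110111100111110 = 2372988734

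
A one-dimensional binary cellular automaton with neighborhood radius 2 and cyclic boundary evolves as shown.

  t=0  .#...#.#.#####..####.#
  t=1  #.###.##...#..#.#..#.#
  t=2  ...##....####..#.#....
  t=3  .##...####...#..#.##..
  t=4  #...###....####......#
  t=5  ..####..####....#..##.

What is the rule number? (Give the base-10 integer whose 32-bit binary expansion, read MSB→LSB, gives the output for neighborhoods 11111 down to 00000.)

2720221086

  ##### -> #   bit 31 = 1  t=0,i=11
  ####. -> .   bit 30 = 0  t=0,i=12
  ###.# -> #   bit 29 = 1  t=0,i=19
  ###.. -> .   bit 28 = 0  t=0,i=13
  ##.## -> .   bit 27 = 0  t=1,i=1
  ##.#. -> .   bit 26 = 0  t=0,i=20
  ##..# -> #   bit 25 = 1  t=0,i=14
  ##... -> .   bit 24 = 0  t=1,i=8
  #.### -> .   bit 23 = 0  t=0,i=9
  #.##. -> .   bit 22 = 0  t=1,i=6
  #.#.# -> #   bit 21 = 1  t=0,i=7
  #.#.. -> .   bit 20 = 0  t=0,i=1
  #..## -> .   bit 19 = 0  t=0,i=15
  #..#. -> .   bit 18 = 0  t=1,i=13
  #...# -> #   bit 17 = 1  t=0,i=3
  #.... -> #   bit 16 = 1  t=2,i=6
  .#### -> .   bit 15 = 0  t=0,i=10
  .###. -> #   bit 14 = 1  t=1,i=3
  .##.# -> .   bit 13 = 0  t=1,i=0
  .##.. -> .   bit 12 = 0  t=1,i=7
  .#.## -> .   bit 11 = 0  t=0,i=8
  .#.#. -> #   bit 10 = 1  t=0,i=0
  .#..# -> #   bit 9 = 1  t=1,i=12
  .#... -> #   bit 8 = 1  t=0,i=2
  ..### -> #   bit 7 = 1  t=0,i=16
  ..##. -> .   bit 6 = 0  t=2,i=3
  ..#.# -> .   bit 5 = 0  t=0,i=5
  ..#.. -> #   bit 4 = 1  t=1,i=11
  ...## -> #   bit 3 = 1  t=2,i=2
  ...#. -> #   bit 2 = 1  t=0,i=4
  ....# -> #   bit 1 = 1  t=2,i=1
  ..... -> .   bit 0 = 0  t=2,i=0
  bits 10100010001000110100011110011110 = 2720221086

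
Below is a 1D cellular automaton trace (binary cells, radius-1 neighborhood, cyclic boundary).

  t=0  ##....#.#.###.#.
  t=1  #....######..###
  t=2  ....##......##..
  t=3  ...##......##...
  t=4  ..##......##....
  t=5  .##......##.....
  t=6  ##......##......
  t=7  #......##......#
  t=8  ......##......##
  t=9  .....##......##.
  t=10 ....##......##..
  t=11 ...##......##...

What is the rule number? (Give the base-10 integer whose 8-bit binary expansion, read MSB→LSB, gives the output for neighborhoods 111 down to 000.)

  nb ###: next=.  (t=0,i=11, bit7=0)
  nb ##.: next=.  (t=0,i=1, bit6=0)
  nb #.#: next=#  (t=0,i=7, bit5=1)
  nb #..: next=.  (t=0,i=2, bit4=0)
  nb .##: next=#  (t=0,i=0, bit3=1)
  nb .#.: next=#  (t=0,i=6, bit2=1)
  nb ..#: next=#  (t=0,i=5, bit1=1)
  nb ...: next=.  (t=0,i=3, bit0=0)
  bits 00101110 = 46

46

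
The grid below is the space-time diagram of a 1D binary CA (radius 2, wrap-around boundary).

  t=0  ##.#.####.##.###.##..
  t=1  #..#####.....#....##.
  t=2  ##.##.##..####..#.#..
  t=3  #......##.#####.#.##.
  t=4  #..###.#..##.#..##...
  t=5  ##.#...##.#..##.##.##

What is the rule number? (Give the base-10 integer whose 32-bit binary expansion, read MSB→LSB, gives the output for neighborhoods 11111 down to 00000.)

  [31] ##### => .  t=1,i=5
  [30] ####. => #  t=0,i=7
  [29] ###.# => .  t=0,i=8
  [28] ###.. => #  t=1,i=7
  [27] ##.## => .  t=0,i=9
  [26] ##.#. => .  t=0,i=2
  [25] ##..# => #  t=0,i=19
  [24] ##... => .  t=1,i=8
  [23] #.### => #  t=0,i=5
  [22] #.##. => .  t=0,i=10
  [21] #.#.# => #  t=0,i=3
  [20] #.#.. => #  t=1,i=0
  [19] #..## => .  t=0,i=20
  [18] #..#. => .  t=2,i=15
  [17] #...# => #  t=4,i=19
  [16] #.... => .  t=1,i=9
  [15] .#### => #  t=0,i=6
  [14] .###. => .  t=0,i=14
  [13] .##.# => .  t=0,i=1
  [12] .##.. => #  t=0,i=18
  [11] .#.## => #  t=0,i=4
  [10] .#.#. => .  t=2,i=17
  [9] .#..# => #  t=1,i=1
  [8] .#... => .  t=1,i=14
  [7] ..### => #  t=1,i=3
  [6] ..##. => #  t=0,i=0
  [5] ..#.# => #  t=2,i=16
  [4] ..#.. => #  t=1,i=13
  [3] ...## => .  t=1,i=17
  [2] ...#. => #  t=1,i=12
  [1] ....# => #  t=1,i=11
  [0] ..... => #  t=1,i=10
  bits 01010010101100101001101011110111 = 1387436791

1387436791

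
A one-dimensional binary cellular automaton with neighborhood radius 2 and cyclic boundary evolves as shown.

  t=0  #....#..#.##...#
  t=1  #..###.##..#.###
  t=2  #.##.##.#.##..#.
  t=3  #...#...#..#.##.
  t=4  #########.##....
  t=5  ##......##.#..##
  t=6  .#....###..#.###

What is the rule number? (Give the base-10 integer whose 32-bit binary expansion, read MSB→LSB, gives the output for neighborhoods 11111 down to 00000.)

943624702

  #####|.  b31=0 t=4,i=2
  ####.|.  b30=0 t=1,i=15
  ###.#|#  b29=1 t=1,i=5
  ###..|#  b28=1 t=1,i=0
  ##.##|#  b27=1 t=1,i=6
  ##.#.|.  b26=0 t=2,i=7
  ##..#|.  b25=0 t=1,i=1
  ##...|.  b24=0 t=0,i=1
  #.###|.  b23=0 t=1,i=13
  #.##.|.  b22=0 t=0,i=10
  #.#.#|#  b21=1 t=2,i=0
  #.#..|#  b20=1 t=3,i=0
  #..##|#  b19=1 t=1,i=2
  #..#.|#  b18=1 t=0,i=7
  #...#|#  b17=1 t=0,i=13
  #....|.  b16=0 t=0,i=2
  .####|#  b15=1 t=1,i=14
  .###.|.  b14=0 t=1,i=4
  .##.#|.  b13=0 t=2,i=3
  .##..|#  b12=1 t=0,i=0
  .#.##|.  b11=0 t=0,i=9
  .#.#.|.  b10=0 t=2,i=15
  .#..#|.  b9=0 t=0,i=6
  .#...|#  b8=1 t=3,i=1
  ..###|#  b7=1 t=1,i=3
  ..##.|#  b6=1 t=0,i=15
  ..#.#|#  b5=1 t=0,i=8
  ..#..|#  b4=1 t=0,i=5
  ...##|#  b3=1 t=0,i=14
  ...#.|#  b2=1 t=0,i=4
  ....#|#  b1=1 t=0,i=3
  .....|.  b0=0 t=5,i=4
  bits 00111000001111101001000111111110 = 943624702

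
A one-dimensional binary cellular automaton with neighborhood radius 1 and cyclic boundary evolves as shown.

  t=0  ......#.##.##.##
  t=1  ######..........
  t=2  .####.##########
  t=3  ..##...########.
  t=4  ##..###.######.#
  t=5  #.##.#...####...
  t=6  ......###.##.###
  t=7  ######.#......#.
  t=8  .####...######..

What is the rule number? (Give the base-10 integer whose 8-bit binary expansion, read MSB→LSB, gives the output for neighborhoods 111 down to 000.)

147

  [7] ### => #  t=1,i=1
  [6] ##. => .  t=0,i=9
  [5] #.# => .  t=0,i=7
  [4] #.. => #  t=0,i=0
  [3] .## => .  t=0,i=8
  [2] .#. => .  t=0,i=6
  [1] ..# => #  t=0,i=5
  [0] ... => #  t=0,i=1
  bits 10010011 = 147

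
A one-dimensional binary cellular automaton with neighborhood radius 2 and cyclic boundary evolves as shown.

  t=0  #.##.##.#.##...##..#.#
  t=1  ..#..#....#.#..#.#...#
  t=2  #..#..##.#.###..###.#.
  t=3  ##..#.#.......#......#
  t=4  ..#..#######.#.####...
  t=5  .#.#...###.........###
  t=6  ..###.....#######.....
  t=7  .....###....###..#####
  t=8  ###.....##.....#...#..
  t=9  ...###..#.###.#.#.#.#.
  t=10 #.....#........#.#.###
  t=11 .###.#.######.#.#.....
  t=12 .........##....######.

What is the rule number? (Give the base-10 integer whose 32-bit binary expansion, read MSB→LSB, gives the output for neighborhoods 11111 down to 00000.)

2203125573

  ##### -> #   bit 31 = 1  t=4,i=7
  ####. -> .   bit 30 = 0  t=4,i=10
  ###.# -> .   bit 29 = 0  t=2,i=18
  ###.. -> .   bit 28 = 0  t=2,i=13
  ##.## -> .   bit 27 = 0  t=0,i=1
  ##.#. -> .   bit 26 = 0  t=0,i=7
  ##..# -> #   bit 25 = 1  t=0,i=17
  ##... -> #   bit 24 = 1  t=0,i=12
  #.### -> .   bit 23 = 0  t=2,i=11
  #.##. -> #   bit 22 = 1  t=0,i=2
  #.#.# -> .   bit 21 = 0  t=0,i=8
  #.#.. -> #   bit 20 = 1  t=1,i=12
  #..## -> .   bit 19 = 0  t=2,i=5
  #..#. -> .   bit 18 = 0  t=0,i=18
  #...# -> .   bit 17 = 0  t=0,i=13
  #.... -> #   bit 16 = 1  t=1,i=7
  .#### -> .   bit 15 = 0  t=4,i=6
  .###. -> .   bit 14 = 0  t=2,i=12
  .##.# -> .   bit 13 = 0  t=0,i=0
  .##.. -> .   bit 12 = 0  t=0,i=11
  .#.## -> .   bit 11 = 0  t=0,i=9
  .#.#. -> #   bit 10 = 1  t=1,i=11
  .#..# -> #   bit 9 = 1  t=1,i=0
  .#... -> #   bit 8 = 1  t=1,i=6
  ..### -> .   bit 7 = 0  t=2,i=16
  ..##. -> #   bit 6 = 1  t=0,i=15
  ..#.# -> .   bit 5 = 0  t=0,i=19
  ..#.. -> .   bit 4 = 0  t=1,i=2
  ...## -> .   bit 3 = 0  t=0,i=14
  ...#. -> #   bit 2 = 1  t=1,i=9
  ....# -> .   bit 1 = 0  t=1,i=8
  ..... -> #   bit 0 = 1  t=3,i=9
  bits 10000011010100010000011101000101 = 2203125573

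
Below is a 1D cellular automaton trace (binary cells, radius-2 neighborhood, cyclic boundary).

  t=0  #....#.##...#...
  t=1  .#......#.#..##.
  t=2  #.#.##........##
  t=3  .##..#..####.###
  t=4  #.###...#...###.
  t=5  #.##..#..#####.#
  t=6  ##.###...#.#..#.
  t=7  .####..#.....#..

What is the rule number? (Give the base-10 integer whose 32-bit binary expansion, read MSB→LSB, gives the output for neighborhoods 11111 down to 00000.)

2393272713

  [31] ##### => #  t=5,i=11
  [30] ####. => .  t=3,i=10
  [29] ###.# => .  t=2,i=0
  [28] ###.. => .  t=4,i=4
  [27] ##.## => #  t=3,i=0
  [26] ##.#. => #  t=2,i=1
  [25] ##..# => #  t=1,i=15
  [24] ##... => .  t=0,i=9
  [23] #.### => #  t=3,i=13
  [22] #.##. => .  t=0,i=7
  [21] #.#.# => #  t=2,i=2
  [20] #.#.. => .  t=1,i=10
  [19] #..## => .  t=1,i=12
  [18] #..#. => #  t=1,i=0
  [17] #...# => #  t=0,i=10
  [16] #.... => .  t=0,i=2
  [15] .#### => .  t=3,i=9
  [14] .###. => #  t=2,i=15
  [13] .##.# => #  t=5,i=0
  [12] .##.. => #  t=0,i=8
  [11] .#.## => .  t=0,i=6
  [10] .#.#. => .  t=1,i=9
  [9] .#..# => .  t=1,i=11
  [8] .#... => #  t=0,i=1
  [7] ..### => #  t=2,i=14
  [6] ..##. => .  t=1,i=13
  [5] ..#.# => .  t=0,i=5
  [4] ..#.. => .  t=0,i=0
  [3] ...## => #  t=2,i=13
  [2] ...#. => .  t=0,i=4
  [1] ....# => .  t=0,i=3
  [0] ..... => #  t=1,i=4
  bits 10001110101001100111000110001001 = 2393272713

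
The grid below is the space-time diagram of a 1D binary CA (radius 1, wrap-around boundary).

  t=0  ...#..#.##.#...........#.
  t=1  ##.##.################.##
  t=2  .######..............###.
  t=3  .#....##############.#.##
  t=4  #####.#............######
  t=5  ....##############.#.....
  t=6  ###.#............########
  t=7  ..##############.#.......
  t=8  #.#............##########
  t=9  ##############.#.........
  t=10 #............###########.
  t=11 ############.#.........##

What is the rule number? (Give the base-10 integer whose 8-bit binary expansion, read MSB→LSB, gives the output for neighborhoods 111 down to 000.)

125

  ###|.  b7=0 t=1,i=0
  ##.|#  b6=1 t=0,i=9
  #.#|#  b5=1 t=0,i=7
  #..|#  b4=1 t=0,i=4
  .##|#  b3=1 t=0,i=8
  .#.|#  b2=1 t=0,i=3
  ..#|.  b1=0 t=0,i=2
  ...|#  b0=1 t=0,i=0
  bits 01111101 = 125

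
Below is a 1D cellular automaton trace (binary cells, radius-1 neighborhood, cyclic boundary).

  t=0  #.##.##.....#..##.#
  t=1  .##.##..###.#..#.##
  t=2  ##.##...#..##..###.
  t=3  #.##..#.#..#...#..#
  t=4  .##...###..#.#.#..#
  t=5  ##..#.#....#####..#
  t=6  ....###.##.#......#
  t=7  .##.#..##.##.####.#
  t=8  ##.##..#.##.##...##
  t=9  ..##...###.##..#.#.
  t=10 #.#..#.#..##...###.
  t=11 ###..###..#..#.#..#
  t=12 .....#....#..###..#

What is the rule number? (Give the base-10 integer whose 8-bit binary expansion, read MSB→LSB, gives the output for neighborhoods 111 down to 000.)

45

  [7] ### => .  t=1,i=9
  [6] ##. => .  t=0,i=0
  [5] #.# => #  t=0,i=1
  [4] #.. => .  t=0,i=7
  [3] .## => #  t=0,i=2
  [2] .#. => #  t=0,i=12
  [1] ..# => .  t=0,i=11
  [0] ... => #  t=0,i=8
  bits 00101101 = 45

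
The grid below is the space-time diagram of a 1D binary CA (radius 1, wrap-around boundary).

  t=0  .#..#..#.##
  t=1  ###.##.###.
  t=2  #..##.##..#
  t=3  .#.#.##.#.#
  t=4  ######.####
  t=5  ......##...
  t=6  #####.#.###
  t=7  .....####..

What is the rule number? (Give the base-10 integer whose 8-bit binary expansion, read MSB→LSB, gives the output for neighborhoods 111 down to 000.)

  nb ###: next=.  (t=1,i=1, bit7=0)
  nb ##.: next=.  (t=0,i=10, bit6=0)
  nb #.#: next=#  (t=0,i=0, bit5=1)
  nb #..: next=#  (t=0,i=2, bit4=1)
  nb .##: next=#  (t=0,i=9, bit3=1)
  nb .#.: next=#  (t=0,i=1, bit2=1)
  nb ..#: next=.  (t=0,i=3, bit1=0)
  nb ...: next=#  (t=5,i=0, bit0=1)
  bits 00111101 = 61

61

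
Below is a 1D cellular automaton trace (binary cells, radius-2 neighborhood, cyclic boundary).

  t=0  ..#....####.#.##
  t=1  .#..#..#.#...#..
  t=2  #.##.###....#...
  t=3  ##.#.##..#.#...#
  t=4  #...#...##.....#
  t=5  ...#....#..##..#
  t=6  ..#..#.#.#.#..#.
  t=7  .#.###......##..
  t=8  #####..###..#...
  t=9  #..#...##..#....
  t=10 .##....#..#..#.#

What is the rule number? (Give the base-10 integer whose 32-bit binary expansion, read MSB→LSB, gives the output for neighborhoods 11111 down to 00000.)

1082485477

  [31] ##### => .  t=8,i=2
  [30] ####. => #  t=0,i=9
  [29] ###.# => .  t=0,i=10
  [28] ###.. => .  t=2,i=7
  [27] ##.## => .  t=2,i=4
  [26] ##.#. => .  t=0,i=11
  [25] ##..# => .  t=0,i=0
  [24] ##... => .  t=2,i=8
  [23] #.### => #  t=2,i=5
  [22] #.##. => .  t=0,i=14
  [21] #.#.# => .  t=0,i=12
  [20] #.#.. => .  t=1,i=9
  [19] #..## => .  t=5,i=10
  [18] #..#. => #  t=0,i=1
  [17] #...# => .  t=1,i=11
  [16] #.... => #  t=0,i=4
  [15] .#### => .  t=0,i=8
  [14] .###. => #  t=2,i=6
  [13] .##.# => #  t=2,i=3
  [12] .##.. => .  t=0,i=15
  [11] .#.## => #  t=0,i=13
  [10] .#.#. => .  t=1,i=8
  [9] .#..# => #  t=1,i=2
  [8] .#... => .  t=0,i=3
  [7] ..### => #  t=0,i=7
  [6] ..##. => #  t=4,i=8
  [5] ..#.# => #  t=1,i=7
  [4] ..#.. => .  t=0,i=2
  [3] ...## => .  t=0,i=6
  [2] ...#. => #  t=1,i=0
  [1] ....# => .  t=0,i=5
  [0] ..... => #  t=4,i=12
  bits 01000000100001010110101011100101 = 1082485477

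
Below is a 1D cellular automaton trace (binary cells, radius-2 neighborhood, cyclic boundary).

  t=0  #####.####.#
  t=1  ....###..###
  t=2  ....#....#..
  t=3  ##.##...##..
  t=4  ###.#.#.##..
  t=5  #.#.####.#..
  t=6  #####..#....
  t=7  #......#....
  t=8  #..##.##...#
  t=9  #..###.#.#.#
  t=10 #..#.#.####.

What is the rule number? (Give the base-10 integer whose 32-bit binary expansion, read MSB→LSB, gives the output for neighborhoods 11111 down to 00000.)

  nb #####: next=.  (t=0,i=1, bit31=0)
  nb ####.: next=.  (t=0,i=3, bit30=0)
  nb ###.#: next=#  (t=0,i=4, bit29=1)
  nb ###..: next=.  (t=1,i=6, bit28=0)
  nb ##.##: next=#  (t=0,i=5, bit27=1)
  nb ##.#.: next=.  (t=4,i=3, bit26=0)
  nb ##..#: next=.  (t=1,i=7, bit25=0)
  nb ##...: next=.  (t=1,i=0, bit24=0)
  nb #.###: next=#  (t=0,i=6, bit23=1)
  nb #.##.: next=.  (t=3,i=3, bit22=0)
  nb #.#.#: next=#  (t=4,i=4, bit21=1)
  nb #.#..: next=.  (t=5,i=9, bit20=0)
  nb #..##: next=.  (t=1,i=8, bit19=0)
  nb #..#.: next=.  (t=5,i=11, bit18=0)
  nb #...#: next=#  (t=3,i=6, bit17=1)
  nb #....: next=.  (t=1,i=1, bit16=0)
  nb .####: next=.  (t=0,i=0, bit15=0)
  nb .###.: next=.  (t=1,i=5, bit14=0)
  nb .##.#: next=#  (t=3,i=1, bit13=1)
  nb .##..: next=#  (t=3,i=4, bit12=1)
  nb .#.##: next=#  (t=4,i=7, bit11=1)
  nb .#.#.: next=#  (t=4,i=5, bit10=1)
  nb .#..#: next=.  (t=5,i=10, bit9=0)
  nb .#...: next=.  (t=2,i=5, bit8=0)
  nb ..###: next=#  (t=1,i=4, bit7=1)
  nb ..##.: next=#  (t=3,i=0, bit6=1)
  nb ..#.#: next=#  (t=5,i=0, bit5=1)
  nb ..#..: next=#  (t=2,i=4, bit4=1)
  nb ...##: next=.  (t=1,i=3, bit3=0)
  nb ...#.: next=#  (t=2,i=3, bit2=1)
  nb ....#: next=.  (t=1,i=2, bit1=0)
  nb .....: next=#  (t=2,i=0, bit0=1)
  bits 00101000101000100011110011110101 = 681721077

681721077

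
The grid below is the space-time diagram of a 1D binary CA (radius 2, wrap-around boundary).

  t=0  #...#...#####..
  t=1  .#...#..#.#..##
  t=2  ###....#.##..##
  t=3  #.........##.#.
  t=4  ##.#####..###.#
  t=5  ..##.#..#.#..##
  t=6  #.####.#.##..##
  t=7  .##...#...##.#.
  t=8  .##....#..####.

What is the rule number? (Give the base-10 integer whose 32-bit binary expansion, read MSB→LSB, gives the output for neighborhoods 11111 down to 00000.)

  [31] ##### => #  t=0,i=10
  [30] ####. => .  t=0,i=11
  [29] ###.# => .  t=4,i=1
  [28] ###.. => .  t=0,i=12
  [27] ##.## => #  t=4,i=2
  [26] ##.#. => #  t=1,i=0
  [25] ##..# => #  t=0,i=13
  [24] ##... => .  t=2,i=3
  [23] #.### => #  t=4,i=3
  [22] #.##. => .  t=2,i=9
  [21] #.#.# => .  t=3,i=13
  [20] #.#.. => #  t=1,i=1
  [19] #..## => .  t=1,i=12
  [18] #..#. => #  t=0,i=14
  [17] #...# => .  t=0,i=2
  [16] #.... => .  t=2,i=4
  [15] .#### => .  t=0,i=9
  [14] .###. => .  t=4,i=0
  [13] .##.# => #  t=1,i=14
  [12] .##.. => #  t=2,i=10
  [11] .#.## => .  t=2,i=8
  [10] .#.#. => #  t=1,i=9
  [9] .#..# => .  t=1,i=6
  [8] .#... => #  t=0,i=1
  [7] ..### => #  t=0,i=8
  [6] ..##. => #  t=1,i=13
  [5] ..#.# => .  t=1,i=8
  [4] ..#.. => .  t=0,i=0
  [3] ...## => .  t=0,i=7
  [2] ...#. => .  t=0,i=3
  [1] ....# => .  t=2,i=5
  [0] ..... => #  t=3,i=3
  bits 10001110100101000011010111000001 = 2392077761

2392077761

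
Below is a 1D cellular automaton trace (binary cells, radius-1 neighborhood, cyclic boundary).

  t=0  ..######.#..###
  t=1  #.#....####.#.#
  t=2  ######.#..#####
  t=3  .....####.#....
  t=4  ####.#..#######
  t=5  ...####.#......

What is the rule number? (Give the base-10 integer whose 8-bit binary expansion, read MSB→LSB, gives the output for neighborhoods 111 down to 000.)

125

  ###|.  b7=0 t=0,i=3
  ##.|#  b6=1 t=0,i=7
  #.#|#  b5=1 t=0,i=8
  #..|#  b4=1 t=0,i=0
  .##|#  b3=1 t=0,i=2
  .#.|#  b2=1 t=0,i=9
  ..#|.  b1=0 t=0,i=1
  ...|#  b0=1 t=1,i=4
  bits 01111101 = 125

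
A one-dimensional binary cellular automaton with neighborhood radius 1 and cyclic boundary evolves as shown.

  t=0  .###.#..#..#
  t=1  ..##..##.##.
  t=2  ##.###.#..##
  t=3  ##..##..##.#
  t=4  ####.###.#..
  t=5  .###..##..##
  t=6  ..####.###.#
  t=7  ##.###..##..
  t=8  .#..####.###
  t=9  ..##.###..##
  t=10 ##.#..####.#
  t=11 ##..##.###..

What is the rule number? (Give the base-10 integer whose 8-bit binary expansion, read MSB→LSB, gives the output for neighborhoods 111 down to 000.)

  ### -> #   bit 7 = 1  t=0,i=2
  ##. -> #   bit 6 = 1  t=0,i=3
  #.# -> .   bit 5 = 0  t=0,i=0
  #.. -> #   bit 4 = 1  t=0,i=6
  .## -> .   bit 3 = 0  t=0,i=1
  .#. -> .   bit 2 = 0  t=0,i=5
  ..# -> #   bit 1 = 1  t=0,i=7
  ... -> #   bit 0 = 1  t=1,i=0
  bits 11010011 = 211

211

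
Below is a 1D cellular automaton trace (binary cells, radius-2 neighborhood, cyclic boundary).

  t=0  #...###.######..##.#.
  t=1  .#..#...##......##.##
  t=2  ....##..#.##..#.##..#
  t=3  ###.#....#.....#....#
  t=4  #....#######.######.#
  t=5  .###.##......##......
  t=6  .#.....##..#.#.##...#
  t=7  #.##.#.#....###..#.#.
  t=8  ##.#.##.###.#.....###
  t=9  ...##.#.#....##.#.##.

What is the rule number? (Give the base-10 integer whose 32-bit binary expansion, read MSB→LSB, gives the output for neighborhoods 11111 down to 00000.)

  #####|.  b31=0 t=0,i=10
  ####.|.  b30=0 t=0,i=12
  ###.#|.  b29=0 t=0,i=6
  ###..|.  b28=0 t=0,i=13
  ##.##|.  b27=0 t=0,i=7
  ##.#.|.  b26=0 t=0,i=18
  ##..#|.  b25=0 t=0,i=14
  ##...|#  b24=1 t=1,i=10
  #.###|#  b23=1 t=0,i=8
  #.##.|.  b22=0 t=1,i=19
  #.#.#|#  b21=1 t=0,i=19
  #.#..|.  b20=0 t=0,i=0
  #..##|.  b19=0 t=0,i=15
  #..#.|.  b18=0 t=1,i=3
  #...#|.  b17=0 t=0,i=2
  #....|#  b16=1 t=1,i=11
  .####|#  b15=1 t=0,i=9
  .###.|.  b14=0 t=0,i=5
  .##.#|#  b13=1 t=0,i=17
  .##..|.  b12=0 t=1,i=9
  .#.##|#  b11=1 t=2,i=9
  .#.#.|#  b10=1 t=0,i=20
  .#..#|.  b9=0 t=1,i=2
  .#...|#  b8=1 t=0,i=1
  ..###|#  b7=1 t=0,i=4
  ..##.|#  b6=1 t=0,i=16
  ..#.#|.  b5=0 t=2,i=8
  ..#..|#  b4=1 t=1,i=4
  ...##|.  b3=0 t=0,i=3
  ...#.|#  b2=1 t=3,i=8
  ....#|#  b1=1 t=1,i=14
  .....|.  b0=0 t=1,i=12
  bits 00000001101000011010110111010110 = 27373014

27373014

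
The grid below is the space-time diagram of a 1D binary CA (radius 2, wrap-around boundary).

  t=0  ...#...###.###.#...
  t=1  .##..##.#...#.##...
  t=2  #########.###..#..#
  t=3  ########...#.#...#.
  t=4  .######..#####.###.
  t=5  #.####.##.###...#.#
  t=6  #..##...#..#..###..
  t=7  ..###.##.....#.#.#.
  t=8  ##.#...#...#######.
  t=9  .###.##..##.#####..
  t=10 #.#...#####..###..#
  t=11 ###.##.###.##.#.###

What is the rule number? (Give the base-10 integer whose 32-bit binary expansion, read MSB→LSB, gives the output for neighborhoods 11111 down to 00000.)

  nb #####: next=#  (t=2,i=1, bit31=1)
  nb ####.: next=#  (t=2,i=7, bit30=1)
  nb ###.#: next=.  (t=0,i=9, bit29=0)
  nb ###..: next=.  (t=2,i=12, bit28=0)
  nb ##.##: next=.  (t=0,i=10, bit27=0)
  nb ##.#.: next=#  (t=0,i=14, bit26=1)
  nb ##..#: next=#  (t=1,i=3, bit25=1)
  nb ##...: next=.  (t=1,i=16, bit24=0)
  nb #.###: next=.  (t=0,i=11, bit23=0)
  nb #.##.: next=.  (t=1,i=14, bit22=0)
  nb #.#.#: next=#  (t=7,i=15, bit21=1)
  nb #.#..: next=#  (t=0,i=15, bit20=1)
  nb #..##: next=#  (t=1,i=4, bit19=1)
  nb #..#.: next=.  (t=2,i=14, bit18=0)
  nb #...#: next=#  (t=0,i=5, bit17=1)
  nb #....: next=.  (t=0,i=17, bit16=0)
  nb .####: next=#  (t=2,i=0, bit15=1)
  nb .###.: next=#  (t=0,i=8, bit14=1)
  nb .##.#: next=#  (t=1,i=6, bit13=1)
  nb .##..: next=#  (t=1,i=2, bit12=1)
  nb .#.##: next=.  (t=1,i=13, bit11=0)
  nb .#.#.: next=#  (t=3,i=12, bit10=1)
  nb .#..#: next=.  (t=2,i=16, bit9=0)
  nb .#...: next=.  (t=0,i=4, bit8=0)
  nb ..###: next=.  (t=0,i=7, bit7=0)
  nb ..##.: next=#  (t=1,i=1, bit6=1)
  nb ..#.#: next=#  (t=1,i=12, bit5=1)
  nb ..#..: next=.  (t=0,i=3, bit4=0)
  nb ...##: next=#  (t=0,i=6, bit3=1)
  nb ...#.: next=#  (t=0,i=2, bit2=1)
  nb ....#: next=#  (t=0,i=1, bit1=1)
  nb .....: next=.  (t=0,i=0, bit0=0)
  bits 11000110001110101111010001101110 = 3325752430

3325752430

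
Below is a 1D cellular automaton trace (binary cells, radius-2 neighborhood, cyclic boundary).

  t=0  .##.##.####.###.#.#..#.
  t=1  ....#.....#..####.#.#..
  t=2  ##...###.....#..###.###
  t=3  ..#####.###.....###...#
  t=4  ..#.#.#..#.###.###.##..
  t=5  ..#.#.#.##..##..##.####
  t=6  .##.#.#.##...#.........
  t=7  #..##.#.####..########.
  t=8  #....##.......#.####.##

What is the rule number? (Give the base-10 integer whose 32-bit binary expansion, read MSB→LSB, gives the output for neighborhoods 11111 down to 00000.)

  ##### -> #   bit 31 = 1  t=2,i=22
  ####. -> .   bit 30 = 0  t=0,i=9
  ###.# -> #   bit 29 = 1  t=0,i=10
  ###.. -> .   bit 28 = 0  t=2,i=1
  ##.## -> .   bit 27 = 0  t=0,i=3
  ##.#. -> #   bit 26 = 1  t=0,i=15
  ##..# -> .   bit 25 = 0  t=5,i=0
  ##... -> #   bit 24 = 1  t=2,i=2
  #.### -> .   bit 23 = 0  t=0,i=7
  #.##. -> #   bit 22 = 1  t=0,i=4
  #.#.# -> #   bit 21 = 1  t=0,i=16
  #.#.. -> #   bit 20 = 1  t=0,i=18
  #..## -> .   bit 19 = 0  t=0,i=0
  #..#. -> #   bit 18 = 1  t=0,i=20
  #...# -> #   bit 17 = 1  t=2,i=3
  #.... -> #   bit 16 = 1  t=1,i=6
  .#### -> .   bit 15 = 0  t=0,i=8
  .###. -> #   bit 14 = 1  t=0,i=13
  .##.# -> .   bit 13 = 0  t=0,i=2
  .##.. -> #   bit 12 = 1  t=4,i=20
  .#.## -> .   bit 11 = 0  t=4,i=10
  .#.#. -> .   bit 10 = 0  t=0,i=17
  .#..# -> .   bit 9 = 0  t=0,i=19
  .#... -> #   bit 8 = 1  t=1,i=5
  ..### -> #   bit 7 = 1  t=1,i=13
  ..##. -> .   bit 6 = 0  t=0,i=1
  ..#.# -> #   bit 5 = 1  t=4,i=2
  ..#.. -> .   bit 4 = 0  t=0,i=21
  ...## -> #   bit 3 = 1  t=2,i=4
  ...#. -> .   bit 2 = 0  t=1,i=3
  ....# -> .   bit 1 = 0  t=1,i=2
  ..... -> #   bit 0 = 1  t=1,i=0
  bits 10100101011101110101000110101001 = 2776060329

2776060329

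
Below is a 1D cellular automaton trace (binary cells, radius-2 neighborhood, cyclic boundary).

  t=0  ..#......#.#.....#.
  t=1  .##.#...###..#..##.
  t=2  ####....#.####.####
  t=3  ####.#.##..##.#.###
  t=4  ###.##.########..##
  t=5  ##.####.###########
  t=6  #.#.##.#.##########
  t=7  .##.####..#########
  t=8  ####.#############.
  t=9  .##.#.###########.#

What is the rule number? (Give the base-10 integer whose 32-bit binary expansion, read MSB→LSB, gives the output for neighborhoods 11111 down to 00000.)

3731731700

  nb #####: next=#  (t=2,i=0, bit31=1)
  nb ####.: next=#  (t=2,i=2, bit30=1)
  nb ###.#: next=.  (t=2,i=13, bit29=0)
  nb ###..: next=#  (t=1,i=10, bit28=1)
  nb ##.##: next=#  (t=2,i=14, bit27=1)
  nb ##.#.: next=#  (t=1,i=3, bit26=1)
  nb ##..#: next=#  (t=1,i=11, bit25=1)
  nb ##...: next=.  (t=2,i=4, bit24=0)
  nb #.###: next=.  (t=2,i=10, bit23=0)
  nb #.##.: next=#  (t=3,i=7, bit22=1)
  nb #.#.#: next=#  (t=3,i=5, bit21=1)
  nb #.#..: next=.  (t=0,i=11, bit20=0)
  nb #..##: next=#  (t=1,i=0, bit19=1)
  nb #..#.: next=#  (t=1,i=12, bit18=1)
  nb #...#: next=.  (t=0,i=0, bit17=0)
  nb #....: next=#  (t=0,i=4, bit16=1)
  nb .####: next=#  (t=2,i=11, bit15=1)
  nb .###.: next=.  (t=1,i=9, bit14=0)
  nb .##.#: next=#  (t=1,i=2, bit13=1)
  nb .##..: next=#  (t=1,i=17, bit12=1)
  nb .#.##: next=.  (t=2,i=9, bit11=0)
  nb .#.#.: next=#  (t=0,i=10, bit10=1)
  nb .#..#: next=.  (t=1,i=14, bit9=0)
  nb .#...: next=.  (t=0,i=3, bit8=0)
  nb ..###: next=#  (t=1,i=8, bit7=1)
  nb ..##.: next=#  (t=1,i=1, bit6=1)
  nb ..#.#: next=#  (t=0,i=9, bit5=1)
  nb ..#..: next=#  (t=0,i=2, bit4=1)
  nb ...##: next=.  (t=1,i=7, bit3=0)
  nb ...#.: next=#  (t=0,i=1, bit2=1)
  nb ....#: next=.  (t=0,i=7, bit1=0)
  nb .....: next=.  (t=0,i=5, bit0=0)
  bits 11011110011011011011010011110100 = 3731731700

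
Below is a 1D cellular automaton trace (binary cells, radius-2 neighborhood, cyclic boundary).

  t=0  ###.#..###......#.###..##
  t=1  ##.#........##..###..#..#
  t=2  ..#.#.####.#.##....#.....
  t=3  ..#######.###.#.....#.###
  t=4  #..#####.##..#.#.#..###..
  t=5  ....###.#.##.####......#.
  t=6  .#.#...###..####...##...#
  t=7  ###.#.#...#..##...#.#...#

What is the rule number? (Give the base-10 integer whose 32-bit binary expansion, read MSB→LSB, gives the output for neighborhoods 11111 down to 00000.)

  nb #####: next=#  (t=0,i=0, bit31=1)
  nb ####.: next=#  (t=0,i=1, bit30=1)
  nb ###.#: next=.  (t=0,i=2, bit29=0)
  nb ###..: next=.  (t=0,i=9, bit28=0)
  nb ##.##: next=#  (t=3,i=9, bit27=1)
  nb ##.#.: next=#  (t=0,i=3, bit26=1)
  nb ##..#: next=#  (t=0,i=21, bit25=1)
  nb ##...: next=.  (t=0,i=10, bit24=0)
  nb #.###: next=#  (t=0,i=18, bit23=1)
  nb #.##.: next=.  (t=2,i=13, bit22=0)
  nb #.#.#: next=#  (t=2,i=4, bit21=1)
  nb #.#..: next=.  (t=0,i=4, bit20=0)
  nb #..##: next=.  (t=0,i=6, bit19=0)
  nb #..#.: next=.  (t=1,i=20, bit18=0)
  nb #...#: next=.  (t=6,i=5, bit17=0)
  nb #....: next=.  (t=0,i=11, bit16=0)
  nb .####: next=#  (t=0,i=24, bit15=1)
  nb .###.: next=.  (t=0,i=8, bit14=0)
  nb .##.#: next=.  (t=5,i=11, bit13=0)
  nb .##..: next=#  (t=1,i=13, bit12=1)
  nb .#.##: next=#  (t=0,i=17, bit11=1)
  nb .#.#.: next=#  (t=2,i=3, bit10=1)
  nb .#..#: next=.  (t=0,i=5, bit9=0)
  nb .#...: next=#  (t=1,i=4, bit8=1)
  nb ..###: next=.  (t=0,i=7, bit7=0)
  nb ..##.: next=.  (t=1,i=12, bit6=0)
  nb ..#.#: next=#  (t=0,i=16, bit5=1)
  nb ..#..: next=.  (t=1,i=21, bit4=0)
  nb ...##: next=#  (t=1,i=11, bit3=1)
  nb ...#.: next=.  (t=0,i=15, bit2=0)
  nb ....#: next=.  (t=0,i=14, bit1=0)
  nb .....: next=#  (t=0,i=12, bit0=1)
  bits 11001110101000001001110100101001 = 3466632489

3466632489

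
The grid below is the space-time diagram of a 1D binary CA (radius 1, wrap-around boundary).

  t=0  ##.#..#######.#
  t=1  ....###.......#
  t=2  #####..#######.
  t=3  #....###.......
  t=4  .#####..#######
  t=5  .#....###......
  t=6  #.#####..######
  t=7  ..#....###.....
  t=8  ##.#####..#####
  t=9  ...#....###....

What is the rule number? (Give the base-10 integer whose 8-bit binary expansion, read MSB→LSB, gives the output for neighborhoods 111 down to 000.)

  ###|.  b7=0 t=0,i=0
  ##.|.  b6=0 t=0,i=1
  #.#|.  b5=0 t=0,i=2
  #..|#  b4=1 t=0,i=4
  .##|#  b3=1 t=0,i=6
  .#.|.  b2=0 t=0,i=3
  ..#|#  b1=1 t=0,i=5
  ...|#  b0=1 t=1,i=1
  bits 00011011 = 27

27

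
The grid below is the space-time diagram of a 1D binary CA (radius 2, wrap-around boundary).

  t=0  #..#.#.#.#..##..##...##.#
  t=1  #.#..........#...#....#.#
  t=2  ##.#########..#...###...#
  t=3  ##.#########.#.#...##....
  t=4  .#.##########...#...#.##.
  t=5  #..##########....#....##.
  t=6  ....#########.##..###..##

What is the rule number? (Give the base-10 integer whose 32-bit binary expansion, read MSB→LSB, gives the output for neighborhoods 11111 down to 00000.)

4106612995

  nb #####: next=#  (t=2,i=5, bit31=1)
  nb ####.: next=#  (t=2,i=10, bit30=1)
  nb ###.#: next=#  (t=2,i=1, bit29=1)
  nb ###..: next=#  (t=2,i=11, bit28=1)
  nb ##.##: next=.  (t=0,i=23, bit27=0)
  nb ##.#.: next=#  (t=1,i=1, bit26=1)
  nb ##..#: next=.  (t=0,i=1, bit25=0)
  nb ##...: next=.  (t=0,i=18, bit24=0)
  nb #.###: next=#  (t=2,i=3, bit23=1)
  nb #.##.: next=#  (t=0,i=24, bit22=1)
  nb #.#.#: next=.  (t=0,i=5, bit21=0)
  nb #.#..: next=.  (t=0,i=9, bit20=0)
  nb #..##: next=.  (t=0,i=11, bit19=0)
  nb #..#.: next=#  (t=0,i=2, bit18=1)
  nb #...#: next=.  (t=0,i=19, bit17=0)
  nb #....: next=#  (t=1,i=4, bit16=1)
  nb .####: next=#  (t=2,i=4, bit15=1)
  nb .###.: next=#  (t=2,i=0, bit14=1)
  nb .##.#: next=#  (t=0,i=22, bit13=1)
  nb .##..: next=#  (t=0,i=0, bit12=1)
  nb .#.##: next=.  (t=1,i=23, bit11=0)
  nb .#.#.: next=.  (t=0,i=4, bit10=0)
  nb .#..#: next=.  (t=0,i=10, bit9=0)
  nb .#...: next=#  (t=1,i=3, bit8=1)
  nb ..###: next=.  (t=2,i=18, bit7=0)
  nb ..##.: next=.  (t=0,i=12, bit6=0)
  nb ..#.#: next=.  (t=0,i=3, bit5=0)
  nb ..#..: next=.  (t=1,i=13, bit4=0)
  nb ...##: next=.  (t=0,i=20, bit3=0)
  nb ...#.: next=.  (t=1,i=12, bit2=0)
  nb ....#: next=#  (t=1,i=11, bit1=1)
  nb .....: next=#  (t=1,i=5, bit0=1)
  bits 11110100110001011111000100000011 = 4106612995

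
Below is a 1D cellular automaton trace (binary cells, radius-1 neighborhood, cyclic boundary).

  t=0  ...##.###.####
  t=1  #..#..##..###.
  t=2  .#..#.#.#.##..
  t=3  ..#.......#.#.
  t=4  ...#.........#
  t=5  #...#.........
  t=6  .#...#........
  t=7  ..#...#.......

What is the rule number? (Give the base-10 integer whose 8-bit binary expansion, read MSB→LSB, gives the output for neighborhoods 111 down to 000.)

  ### -> #   bit 7 = 1  t=0,i=7
  ##. -> .   bit 6 = 0  t=0,i=4
  #.# -> .   bit 5 = 0  t=0,i=5
  #.. -> #   bit 4 = 1  t=0,i=0
  .## -> #   bit 3 = 1  t=0,i=3
  .#. -> .   bit 2 = 0  t=1,i=0
  ..# -> .   bit 1 = 0  t=0,i=2
  ... -> .   bit 0 = 0  t=0,i=1
  bits 10011000 = 152

152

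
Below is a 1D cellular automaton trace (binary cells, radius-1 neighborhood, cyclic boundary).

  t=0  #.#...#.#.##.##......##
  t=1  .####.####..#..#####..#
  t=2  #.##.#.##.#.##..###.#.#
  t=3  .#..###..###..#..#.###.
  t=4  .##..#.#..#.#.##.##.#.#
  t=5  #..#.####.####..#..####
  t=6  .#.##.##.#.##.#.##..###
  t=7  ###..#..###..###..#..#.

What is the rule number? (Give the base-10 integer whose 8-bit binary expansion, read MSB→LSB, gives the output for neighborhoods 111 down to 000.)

181

  ### -> #   bit 7 = 1  t=0,i=22
  ##. -> .   bit 6 = 0  t=0,i=0
  #.# -> #   bit 5 = 1  t=0,i=1
  #.. -> #   bit 4 = 1  t=0,i=3
  .## -> .   bit 3 = 0  t=0,i=10
  .#. -> #   bit 2 = 1  t=0,i=2
  ..# -> .   bit 1 = 0  t=0,i=5
  ... -> #   bit 0 = 1  t=0,i=4
  bits 10110101 = 181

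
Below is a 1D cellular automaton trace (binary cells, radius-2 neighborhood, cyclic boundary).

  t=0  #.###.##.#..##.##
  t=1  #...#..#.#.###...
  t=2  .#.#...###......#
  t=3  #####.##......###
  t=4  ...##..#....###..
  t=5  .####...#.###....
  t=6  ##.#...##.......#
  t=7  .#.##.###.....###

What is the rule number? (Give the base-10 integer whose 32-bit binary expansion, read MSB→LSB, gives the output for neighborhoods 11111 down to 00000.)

  [31] ##### => .  t=3,i=0
  [30] ####. => #  t=3,i=3
  [29] ###.# => #  t=0,i=0
  [28] ###.. => .  t=1,i=13
  [27] ##.## => .  t=0,i=1
  [26] ##.#. => .  t=0,i=8
  [25] ##..# => .  t=4,i=5
  [24] ##... => .  t=1,i=14
  [23] #.### => .  t=0,i=2
  [22] #.##. => .  t=0,i=6
  [21] #.#.# => #  t=1,i=9
  [20] #.#.. => #  t=0,i=9
  [19] #..## => #  t=0,i=11
  [18] #..#. => .  t=1,i=6
  [17] #...# => .  t=1,i=2
  [16] #.... => .  t=2,i=11
  [15] .#### => .  t=3,i=15
  [14] .###. => .  t=0,i=3
  [13] .##.# => #  t=0,i=7
  [12] .##.. => #  t=3,i=7
  [11] .#.## => .  t=1,i=10
  [10] .#.#. => #  t=1,i=8
  [9] .#..# => .  t=0,i=10
  [8] .#... => #  t=1,i=1
  [7] ..### => #  t=2,i=7
  [6] ..##. => #  t=0,i=12
  [5] ..#.# => #  t=1,i=7
  [4] ..#.. => .  t=1,i=0
  [3] ...## => #  t=2,i=6
  [2] ...#. => #  t=1,i=3
  [1] ....# => #  t=2,i=14
  [0] ..... => .  t=2,i=12
  bits 01100000001110000011010111101110 = 1614296558

1614296558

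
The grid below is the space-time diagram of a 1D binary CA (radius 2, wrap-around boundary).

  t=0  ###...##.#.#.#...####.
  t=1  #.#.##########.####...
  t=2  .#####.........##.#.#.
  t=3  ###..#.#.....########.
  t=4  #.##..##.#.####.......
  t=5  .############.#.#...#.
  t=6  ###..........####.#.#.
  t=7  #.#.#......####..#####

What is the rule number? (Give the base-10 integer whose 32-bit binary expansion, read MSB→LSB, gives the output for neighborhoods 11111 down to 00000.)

  [31] ##### => .  t=1,i=6
  [30] ####. => .  t=0,i=19
  [29] ###.# => .  t=0,i=20
  [28] ###.. => #  t=0,i=2
  [27] ##.## => .  t=0,i=21
  [26] ##.#. => #  t=0,i=8
  [25] ##..# => #  t=3,i=3
  [24] ##... => .  t=0,i=3
  [23] #.### => #  t=0,i=0
  [22] #.##. => #  t=4,i=2
  [21] #.#.# => #  t=0,i=9
  [20] #.#.. => #  t=0,i=13
  [19] #..## => #  t=2,i=0
  [18] #..#. => .  t=3,i=4
  [17] #...# => #  t=0,i=4
  [16] #.... => #  t=2,i=7
  [15] .#### => #  t=0,i=18
  [14] .###. => .  t=0,i=1
  [13] .##.# => #  t=0,i=7
  [12] .##.. => #  t=4,i=3
  [11] .#.## => #  t=1,i=3
  [10] .#.#. => #  t=0,i=10
  [9] .#..# => .  t=2,i=21
  [8] .#... => .  t=0,i=14
  [7] ..### => #  t=0,i=17
  [6] ..##. => #  t=0,i=6
  [5] ..#.# => .  t=1,i=0
  [4] ..#.. => #  t=5,i=20
  [3] ...## => #  t=0,i=5
  [2] ...#. => .  t=1,i=21
  [1] ....# => #  t=2,i=13
  [0] ..... => .  t=2,i=8
  bits 00010110111110111011110011011010 = 385596634

385596634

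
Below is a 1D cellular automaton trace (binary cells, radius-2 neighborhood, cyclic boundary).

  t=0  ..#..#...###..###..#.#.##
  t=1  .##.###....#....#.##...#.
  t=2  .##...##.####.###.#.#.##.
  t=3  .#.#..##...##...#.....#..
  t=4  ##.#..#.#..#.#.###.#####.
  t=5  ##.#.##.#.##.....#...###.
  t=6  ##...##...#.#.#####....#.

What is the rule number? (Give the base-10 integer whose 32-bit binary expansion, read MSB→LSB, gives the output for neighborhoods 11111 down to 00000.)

4048822647

  [31] ##### => #  t=4,i=21
  [30] ####. => #  t=2,i=11
  [29] ###.# => #  t=2,i=12
  [28] ###.. => #  t=0,i=11
  [27] ##.## => .  t=1,i=3
  [26] ##.#. => .  t=2,i=17
  [25] ##..# => .  t=0,i=0
  [24] ##... => #  t=1,i=7
  [23] #.### => .  t=1,i=4
  [22] #.##. => #  t=0,i=23
  [21] #.#.# => .  t=0,i=21
  [20] #.#.. => #  t=3,i=3
  [19] #..## => .  t=0,i=13
  [18] #..#. => #  t=0,i=1
  [17] #...# => .  t=0,i=7
  [16] #.... => .  t=1,i=8
  [15] .#### => .  t=2,i=10
  [14] .###. => .  t=0,i=10
  [13] .##.# => #  t=1,i=2
  [12] .##.. => .  t=0,i=24
  [11] .#.## => .  t=0,i=22
  [10] .#.#. => .  t=0,i=20
  [9] .#..# => .  t=0,i=3
  [8] .#... => #  t=0,i=6
  [7] ..### => .  t=0,i=9
  [6] ..##. => #  t=1,i=1
  [5] ..#.# => #  t=0,i=19
  [4] ..#.. => #  t=0,i=2
  [3] ...## => .  t=0,i=8
  [2] ...#. => #  t=1,i=10
  [1] ....# => #  t=1,i=9
  [0] ..... => #  t=3,i=19
  bits 11110001010101000010000101110111 = 4048822647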